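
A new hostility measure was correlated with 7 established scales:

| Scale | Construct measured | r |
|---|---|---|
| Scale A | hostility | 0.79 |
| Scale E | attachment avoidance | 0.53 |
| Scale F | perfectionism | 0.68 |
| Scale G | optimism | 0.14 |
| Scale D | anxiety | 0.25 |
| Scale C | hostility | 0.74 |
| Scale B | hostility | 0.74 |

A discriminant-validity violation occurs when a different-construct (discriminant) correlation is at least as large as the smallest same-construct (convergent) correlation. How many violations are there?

0

Convergent (same construct = hostility): Scale A, Scale C, Scale B.
Smallest convergent = 0.74. Discriminant values: 0.53, 0.68, 0.14, 0.25; count ≥ 0.74 → 0.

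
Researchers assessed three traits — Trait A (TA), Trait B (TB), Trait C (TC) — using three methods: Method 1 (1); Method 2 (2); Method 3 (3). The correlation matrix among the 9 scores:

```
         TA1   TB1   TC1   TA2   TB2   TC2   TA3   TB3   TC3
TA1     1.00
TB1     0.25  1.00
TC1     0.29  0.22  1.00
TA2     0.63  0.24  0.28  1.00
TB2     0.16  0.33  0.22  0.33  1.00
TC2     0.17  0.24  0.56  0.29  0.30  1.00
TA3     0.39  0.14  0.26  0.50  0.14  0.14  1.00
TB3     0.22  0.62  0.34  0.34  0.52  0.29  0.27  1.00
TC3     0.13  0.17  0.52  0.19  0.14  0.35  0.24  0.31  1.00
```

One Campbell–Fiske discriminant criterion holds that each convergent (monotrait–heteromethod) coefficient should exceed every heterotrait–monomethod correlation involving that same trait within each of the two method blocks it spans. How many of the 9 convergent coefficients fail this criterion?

1

Each convergent coefficient versus the relevant comparison correlations:
TA (methods 1·2): 0.63 vs {0.25, 0.33, 0.29, 0.29} → pass.
TA (methods 1·3): 0.39 vs {0.25, 0.27, 0.29, 0.24} → pass.
TA (methods 2·3): 0.50 vs {0.33, 0.27, 0.29, 0.24} → pass.
TB (methods 1·2): 0.33 vs {0.25, 0.33, 0.22, 0.30} → fail.
TB (methods 1·3): 0.62 vs {0.25, 0.27, 0.22, 0.31} → pass.
TB (methods 2·3): 0.52 vs {0.33, 0.27, 0.30, 0.31} → pass.
TC (methods 1·2): 0.56 vs {0.29, 0.29, 0.22, 0.30} → pass.
TC (methods 1·3): 0.52 vs {0.29, 0.24, 0.22, 0.31} → pass.
TC (methods 2·3): 0.35 vs {0.29, 0.24, 0.30, 0.31} → pass.
1 of 9 fail.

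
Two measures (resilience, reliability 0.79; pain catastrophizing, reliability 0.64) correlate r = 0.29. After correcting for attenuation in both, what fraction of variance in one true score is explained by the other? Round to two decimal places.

Disattenuated r = 0.29 / √(0.79 × 0.64) = 0.29 / 0.7111 = 0.4078.
Shared true-score variance = 0.4078² = 0.1663 ≈ 0.17.

0.17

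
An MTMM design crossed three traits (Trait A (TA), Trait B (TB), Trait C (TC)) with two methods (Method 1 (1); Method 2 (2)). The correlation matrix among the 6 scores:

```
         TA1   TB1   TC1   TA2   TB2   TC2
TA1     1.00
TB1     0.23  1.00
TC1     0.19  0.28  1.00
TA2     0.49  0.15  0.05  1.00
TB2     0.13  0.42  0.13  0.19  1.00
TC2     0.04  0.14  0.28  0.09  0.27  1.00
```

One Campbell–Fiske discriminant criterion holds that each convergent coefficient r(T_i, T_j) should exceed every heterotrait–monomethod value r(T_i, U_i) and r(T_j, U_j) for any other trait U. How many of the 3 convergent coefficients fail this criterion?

Convergent coefficients and their comparison sets:
TA (methods 1·2): 0.49 vs {0.23, 0.19, 0.19, 0.09} → pass.
TB (methods 1·2): 0.42 vs {0.23, 0.19, 0.28, 0.27} → pass.
TC (methods 1·2): 0.28 vs {0.19, 0.09, 0.28, 0.27} → fail.
1 of 3 fail.

1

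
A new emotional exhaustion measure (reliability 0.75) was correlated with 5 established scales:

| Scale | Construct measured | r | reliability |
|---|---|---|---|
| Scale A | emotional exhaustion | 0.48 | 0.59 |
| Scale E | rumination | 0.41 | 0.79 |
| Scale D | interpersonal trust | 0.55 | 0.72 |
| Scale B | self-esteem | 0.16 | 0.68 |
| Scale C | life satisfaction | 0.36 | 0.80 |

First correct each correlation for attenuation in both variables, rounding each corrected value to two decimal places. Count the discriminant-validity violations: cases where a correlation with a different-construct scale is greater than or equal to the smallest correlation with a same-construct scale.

1

Disattenuated r (r / √(r_scale · r_new)):
  Scale A (conv): 0.48 / √(0.59·0.75) = 0.72
  Scale E (disc): 0.41 / √(0.79·0.75) = 0.53
  Scale D (disc): 0.55 / √(0.72·0.75) = 0.75
  Scale B (disc): 0.16 / √(0.68·0.75) = 0.22
  Scale C (disc): 0.36 / √(0.80·0.75) = 0.46
Smallest convergent = 0.72. Discriminant values: 0.53, 0.75, 0.22, 0.46; count ≥ 0.72 → 1.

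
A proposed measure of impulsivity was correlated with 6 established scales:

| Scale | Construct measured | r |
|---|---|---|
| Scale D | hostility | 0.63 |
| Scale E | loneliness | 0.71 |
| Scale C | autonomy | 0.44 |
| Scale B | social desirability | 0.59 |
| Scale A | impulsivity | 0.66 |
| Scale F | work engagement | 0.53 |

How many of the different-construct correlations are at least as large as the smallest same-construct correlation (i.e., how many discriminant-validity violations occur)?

1

Convergent (same construct = impulsivity): Scale A.
Smallest convergent = 0.66. Discriminant values: 0.63, 0.71, 0.44, 0.59, 0.53; count ≥ 0.66 → 1.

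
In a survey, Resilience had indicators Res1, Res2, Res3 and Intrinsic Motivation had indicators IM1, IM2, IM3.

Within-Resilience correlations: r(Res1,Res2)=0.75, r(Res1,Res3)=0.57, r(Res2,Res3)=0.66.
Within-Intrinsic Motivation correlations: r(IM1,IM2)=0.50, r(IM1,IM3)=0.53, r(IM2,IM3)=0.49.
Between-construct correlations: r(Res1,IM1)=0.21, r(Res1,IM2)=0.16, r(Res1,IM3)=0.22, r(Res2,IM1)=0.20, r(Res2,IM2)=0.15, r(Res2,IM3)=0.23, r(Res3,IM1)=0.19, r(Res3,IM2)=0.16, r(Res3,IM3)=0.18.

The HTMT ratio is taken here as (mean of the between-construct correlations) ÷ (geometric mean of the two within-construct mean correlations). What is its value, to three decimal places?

Mean between = 1.70/9 = 0.1889.
Mean within-Res = 1.98/3 = 0.6600; mean within-IM = 1.52/3 = 0.5067.
Geometric mean = √(0.6600 × 0.5067) = 0.5783.
HTMT = 0.1889 / 0.5783 = 0.327.

0.327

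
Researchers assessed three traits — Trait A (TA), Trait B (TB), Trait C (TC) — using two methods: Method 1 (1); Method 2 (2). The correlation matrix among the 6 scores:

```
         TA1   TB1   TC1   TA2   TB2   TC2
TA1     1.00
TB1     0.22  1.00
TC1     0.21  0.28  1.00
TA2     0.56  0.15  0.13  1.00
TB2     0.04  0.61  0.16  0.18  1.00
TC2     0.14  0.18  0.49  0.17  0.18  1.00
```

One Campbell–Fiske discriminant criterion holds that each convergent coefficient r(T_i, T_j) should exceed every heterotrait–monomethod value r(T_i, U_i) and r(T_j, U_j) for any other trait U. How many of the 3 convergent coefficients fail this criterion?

0

Checking each validity diagonal entry against its comparison values:
TA (methods 1·2): 0.56 vs {0.22, 0.18, 0.21, 0.17} → pass.
TB (methods 1·2): 0.61 vs {0.22, 0.18, 0.28, 0.18} → pass.
TC (methods 1·2): 0.49 vs {0.21, 0.17, 0.28, 0.18} → pass.
0 of 3 fail.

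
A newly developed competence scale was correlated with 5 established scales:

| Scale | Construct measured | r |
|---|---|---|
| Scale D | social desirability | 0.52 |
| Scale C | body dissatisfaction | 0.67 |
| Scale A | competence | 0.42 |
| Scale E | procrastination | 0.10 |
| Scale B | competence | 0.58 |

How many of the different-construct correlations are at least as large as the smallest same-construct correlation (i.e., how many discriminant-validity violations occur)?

2

Convergent (same construct = competence): Scale A, Scale B.
Smallest convergent = 0.42. Discriminant values: 0.52, 0.67, 0.10; count ≥ 0.42 → 2.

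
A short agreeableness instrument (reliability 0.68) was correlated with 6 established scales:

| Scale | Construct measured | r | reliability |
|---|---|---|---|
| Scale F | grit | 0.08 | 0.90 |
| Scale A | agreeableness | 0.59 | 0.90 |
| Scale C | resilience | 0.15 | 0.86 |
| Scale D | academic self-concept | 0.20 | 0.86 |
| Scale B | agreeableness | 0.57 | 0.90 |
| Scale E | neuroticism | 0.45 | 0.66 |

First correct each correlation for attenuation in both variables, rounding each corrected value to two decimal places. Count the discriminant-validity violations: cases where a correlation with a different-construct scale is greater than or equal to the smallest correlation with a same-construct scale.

0

Disattenuated r (r / √(r_scale · r_new)):
  Scale F (disc): 0.08 / √(0.90·0.68) = 0.10
  Scale A (conv): 0.59 / √(0.90·0.68) = 0.75
  Scale C (disc): 0.15 / √(0.86·0.68) = 0.20
  Scale D (disc): 0.20 / √(0.86·0.68) = 0.26
  Scale B (conv): 0.57 / √(0.90·0.68) = 0.73
  Scale E (disc): 0.45 / √(0.66·0.68) = 0.67
Smallest convergent = 0.73. Discriminant values: 0.10, 0.20, 0.26, 0.67; count ≥ 0.73 → 0.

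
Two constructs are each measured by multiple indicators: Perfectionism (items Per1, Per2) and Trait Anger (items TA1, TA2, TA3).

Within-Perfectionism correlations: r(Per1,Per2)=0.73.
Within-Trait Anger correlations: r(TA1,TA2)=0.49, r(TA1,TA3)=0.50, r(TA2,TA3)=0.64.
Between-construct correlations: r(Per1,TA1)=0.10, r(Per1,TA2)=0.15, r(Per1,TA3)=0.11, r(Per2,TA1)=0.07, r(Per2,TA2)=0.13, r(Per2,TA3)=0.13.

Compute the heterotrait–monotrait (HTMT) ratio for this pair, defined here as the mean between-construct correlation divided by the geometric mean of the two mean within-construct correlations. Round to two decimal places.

0.18

Between-construct mean = 0.69/6 = 0.1150.
Mean within-Per = 0.73/1 = 0.7300; mean within-TA = 1.63/3 = 0.5433.
Geometric mean = √(0.7300 × 0.5433) = 0.6298.
HTMT = 0.1150 / 0.6298 = 0.18.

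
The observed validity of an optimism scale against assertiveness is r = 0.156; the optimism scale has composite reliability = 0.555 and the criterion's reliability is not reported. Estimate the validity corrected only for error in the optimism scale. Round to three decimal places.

Single correction: r_c = r_obs / √r_xx = 0.156 / √0.555 = 0.156 / 0.7450 ≈ 0.209.

0.209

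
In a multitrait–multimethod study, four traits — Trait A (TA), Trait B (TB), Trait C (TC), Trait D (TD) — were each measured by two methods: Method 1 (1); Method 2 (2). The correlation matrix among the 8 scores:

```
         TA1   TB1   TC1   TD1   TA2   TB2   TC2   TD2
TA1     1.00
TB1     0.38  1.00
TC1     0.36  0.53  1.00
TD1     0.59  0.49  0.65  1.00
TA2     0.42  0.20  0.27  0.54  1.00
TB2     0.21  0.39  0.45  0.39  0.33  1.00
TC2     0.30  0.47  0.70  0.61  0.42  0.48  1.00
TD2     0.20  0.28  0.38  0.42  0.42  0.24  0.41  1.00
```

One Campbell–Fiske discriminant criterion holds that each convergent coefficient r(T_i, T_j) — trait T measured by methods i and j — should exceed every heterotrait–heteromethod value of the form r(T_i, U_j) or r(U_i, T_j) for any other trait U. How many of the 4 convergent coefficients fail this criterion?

3

Convergent coefficients and their comparison sets:
TA (methods 1·2): 0.42 vs {0.21, 0.20, 0.30, 0.27, 0.20, 0.54} → fail.
TB (methods 1·2): 0.39 vs {0.20, 0.21, 0.47, 0.45, 0.28, 0.39} → fail.
TC (methods 1·2): 0.70 vs {0.27, 0.30, 0.45, 0.47, 0.38, 0.61} → pass.
TD (methods 1·2): 0.42 vs {0.54, 0.20, 0.39, 0.28, 0.61, 0.38} → fail.
3 of 4 fail.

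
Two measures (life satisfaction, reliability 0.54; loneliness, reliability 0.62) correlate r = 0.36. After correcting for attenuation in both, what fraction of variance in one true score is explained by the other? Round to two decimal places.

0.39

Disattenuated r = 0.36 / √(0.54 × 0.62) = 0.36 / 0.5786 = 0.6222.
Shared true-score variance = 0.6222² = 0.3871 ≈ 0.39.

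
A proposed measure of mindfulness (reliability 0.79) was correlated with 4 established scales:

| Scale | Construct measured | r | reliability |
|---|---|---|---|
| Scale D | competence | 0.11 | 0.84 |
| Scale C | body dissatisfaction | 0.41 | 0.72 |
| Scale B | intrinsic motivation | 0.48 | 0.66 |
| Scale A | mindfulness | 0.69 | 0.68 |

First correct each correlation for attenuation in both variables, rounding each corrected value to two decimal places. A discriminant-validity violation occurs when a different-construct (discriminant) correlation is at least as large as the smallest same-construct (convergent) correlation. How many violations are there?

Disattenuated r (r / √(r_scale · r_new)):
  Scale D (disc): 0.11 / √(0.84·0.79) = 0.14
  Scale C (disc): 0.41 / √(0.72·0.79) = 0.54
  Scale B (disc): 0.48 / √(0.66·0.79) = 0.66
  Scale A (conv): 0.69 / √(0.68·0.79) = 0.94
Smallest convergent = 0.94. Discriminant values: 0.14, 0.54, 0.66; count ≥ 0.94 → 0.

0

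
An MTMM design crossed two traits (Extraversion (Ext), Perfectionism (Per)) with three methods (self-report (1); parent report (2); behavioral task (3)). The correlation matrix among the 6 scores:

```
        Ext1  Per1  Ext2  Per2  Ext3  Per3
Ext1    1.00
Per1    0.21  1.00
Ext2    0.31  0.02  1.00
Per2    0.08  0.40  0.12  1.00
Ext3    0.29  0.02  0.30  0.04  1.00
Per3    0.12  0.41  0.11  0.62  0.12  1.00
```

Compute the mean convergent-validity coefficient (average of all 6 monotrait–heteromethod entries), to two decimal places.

Convergent values: 0.31, 0.29, 0.30, 0.40, 0.41, 0.62; mean = 2.33/6 = 0.39.

0.39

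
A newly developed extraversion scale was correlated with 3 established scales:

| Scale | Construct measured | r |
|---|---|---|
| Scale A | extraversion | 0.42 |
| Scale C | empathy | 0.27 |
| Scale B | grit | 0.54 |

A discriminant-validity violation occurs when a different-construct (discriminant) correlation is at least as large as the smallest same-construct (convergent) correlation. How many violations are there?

1

Convergent (same construct = extraversion): Scale A.
Smallest convergent = 0.42. Discriminant values: 0.27, 0.54; count ≥ 0.42 → 1.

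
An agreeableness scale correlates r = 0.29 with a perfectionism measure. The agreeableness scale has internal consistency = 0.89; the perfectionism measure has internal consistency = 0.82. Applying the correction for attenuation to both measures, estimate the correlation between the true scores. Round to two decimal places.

r_true = r_obs / √(r_xx · r_yy) = 0.29 / √(0.89 × 0.82) = 0.29 / √0.7298 = 0.29 / 0.8543 ≈ 0.34.

0.34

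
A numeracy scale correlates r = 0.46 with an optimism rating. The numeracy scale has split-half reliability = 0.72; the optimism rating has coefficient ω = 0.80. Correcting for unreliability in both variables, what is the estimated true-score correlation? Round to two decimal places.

r_true = r_obs / √(r_xx · r_yy) = 0.46 / √(0.72 × 0.80) = 0.46 / √0.5760 = 0.46 / 0.7589 ≈ 0.61.

0.61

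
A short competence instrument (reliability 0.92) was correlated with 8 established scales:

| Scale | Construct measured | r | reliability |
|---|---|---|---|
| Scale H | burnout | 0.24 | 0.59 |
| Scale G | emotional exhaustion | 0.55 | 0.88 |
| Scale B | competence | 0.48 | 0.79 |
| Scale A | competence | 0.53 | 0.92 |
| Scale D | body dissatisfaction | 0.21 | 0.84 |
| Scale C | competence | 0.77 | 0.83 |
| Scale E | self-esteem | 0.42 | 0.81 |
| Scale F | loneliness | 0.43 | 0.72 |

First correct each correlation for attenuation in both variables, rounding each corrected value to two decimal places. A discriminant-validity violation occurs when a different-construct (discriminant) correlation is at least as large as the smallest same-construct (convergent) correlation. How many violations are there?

1

Disattenuated r (r / √(r_scale · r_new)):
  Scale H (disc): 0.24 / √(0.59·0.92) = 0.33
  Scale G (disc): 0.55 / √(0.88·0.92) = 0.61
  Scale B (conv): 0.48 / √(0.79·0.92) = 0.56
  Scale A (conv): 0.53 / √(0.92·0.92) = 0.58
  Scale D (disc): 0.21 / √(0.84·0.92) = 0.24
  Scale C (conv): 0.77 / √(0.83·0.92) = 0.88
  Scale E (disc): 0.42 / √(0.81·0.92) = 0.49
  Scale F (disc): 0.43 / √(0.72·0.92) = 0.53
Smallest convergent = 0.56. Discriminant values: 0.33, 0.61, 0.24, 0.49, 0.53; count ≥ 0.56 → 1.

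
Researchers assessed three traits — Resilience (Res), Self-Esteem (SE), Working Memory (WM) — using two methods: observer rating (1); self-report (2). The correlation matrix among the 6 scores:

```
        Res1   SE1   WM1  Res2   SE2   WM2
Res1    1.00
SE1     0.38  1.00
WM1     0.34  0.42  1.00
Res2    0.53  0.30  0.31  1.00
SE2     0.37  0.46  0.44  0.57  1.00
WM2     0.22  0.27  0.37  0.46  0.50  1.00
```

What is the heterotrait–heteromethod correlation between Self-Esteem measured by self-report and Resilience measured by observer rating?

0.37

Different traits and methods: r(SE2, Res1) = 0.37.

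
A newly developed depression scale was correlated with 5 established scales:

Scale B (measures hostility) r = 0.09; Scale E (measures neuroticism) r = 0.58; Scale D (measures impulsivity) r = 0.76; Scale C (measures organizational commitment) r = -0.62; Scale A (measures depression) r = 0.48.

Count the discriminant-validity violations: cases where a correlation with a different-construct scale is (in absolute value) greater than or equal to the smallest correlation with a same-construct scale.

Convergent (same construct = depression): Scale A.
Smallest convergent = 0.48. Discriminant |r|: 0.09, 0.58, 0.76, 0.62; count ≥ 0.48 → 3.

3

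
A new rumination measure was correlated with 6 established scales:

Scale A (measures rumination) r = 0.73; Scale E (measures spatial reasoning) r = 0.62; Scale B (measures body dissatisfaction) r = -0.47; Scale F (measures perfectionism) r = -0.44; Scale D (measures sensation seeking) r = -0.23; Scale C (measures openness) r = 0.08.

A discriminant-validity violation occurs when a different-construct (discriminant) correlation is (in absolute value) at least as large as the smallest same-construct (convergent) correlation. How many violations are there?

0

Convergent (same construct = rumination): Scale A.
Smallest convergent = 0.73. Discriminant |r|: 0.62, 0.47, 0.44, 0.23, 0.08; count ≥ 0.73 → 0.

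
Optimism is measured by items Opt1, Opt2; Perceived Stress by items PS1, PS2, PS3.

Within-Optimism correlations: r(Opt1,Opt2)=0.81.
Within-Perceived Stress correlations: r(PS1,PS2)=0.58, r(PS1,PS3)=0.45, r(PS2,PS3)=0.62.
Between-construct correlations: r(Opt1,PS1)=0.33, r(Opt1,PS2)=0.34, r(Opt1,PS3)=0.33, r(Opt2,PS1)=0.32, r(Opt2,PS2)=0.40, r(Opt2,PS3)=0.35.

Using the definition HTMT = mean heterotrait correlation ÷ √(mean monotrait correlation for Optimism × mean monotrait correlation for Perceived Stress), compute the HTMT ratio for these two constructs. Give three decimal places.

0.517

Mean between = 2.07/6 = 0.3450.
Mean within-Opt = 0.81/1 = 0.8100; mean within-PS = 1.65/3 = 0.5500.
Geometric mean = √(0.8100 × 0.5500) = 0.6675.
HTMT = 0.3450 / 0.6675 = 0.517.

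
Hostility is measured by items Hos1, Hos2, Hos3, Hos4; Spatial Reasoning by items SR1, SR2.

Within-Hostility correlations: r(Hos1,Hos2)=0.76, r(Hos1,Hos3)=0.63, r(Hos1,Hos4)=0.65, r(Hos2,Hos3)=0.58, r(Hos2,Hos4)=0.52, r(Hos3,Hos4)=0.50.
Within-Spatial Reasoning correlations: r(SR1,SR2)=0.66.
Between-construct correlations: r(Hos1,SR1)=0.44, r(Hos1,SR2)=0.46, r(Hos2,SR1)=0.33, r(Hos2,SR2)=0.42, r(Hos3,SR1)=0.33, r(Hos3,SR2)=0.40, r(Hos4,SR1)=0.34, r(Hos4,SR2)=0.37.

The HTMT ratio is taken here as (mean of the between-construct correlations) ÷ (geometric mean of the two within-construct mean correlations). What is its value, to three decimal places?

Between-construct mean = 3.09/8 = 0.3863.
Mean within-Hos = 3.64/6 = 0.6067; mean within-SR = 0.66/1 = 0.6600.
Geometric mean = √(0.6067 × 0.6600) = 0.6328.
HTMT = 0.3863 / 0.6328 = 0.610.

0.610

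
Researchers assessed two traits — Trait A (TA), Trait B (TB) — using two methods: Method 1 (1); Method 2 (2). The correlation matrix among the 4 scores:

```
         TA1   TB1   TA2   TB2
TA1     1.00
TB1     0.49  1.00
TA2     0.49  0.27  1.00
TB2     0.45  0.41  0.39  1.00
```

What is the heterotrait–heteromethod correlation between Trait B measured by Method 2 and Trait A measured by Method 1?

Different traits and methods: r(TB2, TA1) = 0.45.

0.45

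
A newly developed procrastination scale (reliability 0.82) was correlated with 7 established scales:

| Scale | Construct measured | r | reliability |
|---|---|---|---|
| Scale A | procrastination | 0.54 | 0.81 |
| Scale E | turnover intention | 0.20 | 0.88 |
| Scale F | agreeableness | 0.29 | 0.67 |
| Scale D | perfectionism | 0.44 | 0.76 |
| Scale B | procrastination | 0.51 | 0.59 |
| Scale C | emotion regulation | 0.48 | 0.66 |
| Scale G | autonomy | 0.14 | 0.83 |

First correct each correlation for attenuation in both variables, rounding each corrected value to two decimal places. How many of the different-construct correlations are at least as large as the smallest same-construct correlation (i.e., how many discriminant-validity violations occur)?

Disattenuated r (r / √(r_scale · r_new)):
  Scale A (conv): 0.54 / √(0.81·0.82) = 0.66
  Scale E (disc): 0.20 / √(0.88·0.82) = 0.24
  Scale F (disc): 0.29 / √(0.67·0.82) = 0.39
  Scale D (disc): 0.44 / √(0.76·0.82) = 0.56
  Scale B (conv): 0.51 / √(0.59·0.82) = 0.73
  Scale C (disc): 0.48 / √(0.66·0.82) = 0.65
  Scale G (disc): 0.14 / √(0.83·0.82) = 0.17
Smallest convergent = 0.66. Discriminant values: 0.24, 0.39, 0.56, 0.65, 0.17; count ≥ 0.66 → 0.

0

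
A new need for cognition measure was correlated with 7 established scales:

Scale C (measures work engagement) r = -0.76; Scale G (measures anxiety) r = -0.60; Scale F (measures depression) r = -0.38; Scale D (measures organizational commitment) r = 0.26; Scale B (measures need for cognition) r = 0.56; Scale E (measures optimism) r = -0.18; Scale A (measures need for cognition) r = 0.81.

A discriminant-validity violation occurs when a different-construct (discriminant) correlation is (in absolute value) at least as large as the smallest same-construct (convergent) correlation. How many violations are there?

2

Convergent (same construct = need for cognition): Scale B, Scale A.
Smallest convergent = 0.56. Discriminant |r|: 0.76, 0.60, 0.38, 0.26, 0.18; count ≥ 0.56 → 2.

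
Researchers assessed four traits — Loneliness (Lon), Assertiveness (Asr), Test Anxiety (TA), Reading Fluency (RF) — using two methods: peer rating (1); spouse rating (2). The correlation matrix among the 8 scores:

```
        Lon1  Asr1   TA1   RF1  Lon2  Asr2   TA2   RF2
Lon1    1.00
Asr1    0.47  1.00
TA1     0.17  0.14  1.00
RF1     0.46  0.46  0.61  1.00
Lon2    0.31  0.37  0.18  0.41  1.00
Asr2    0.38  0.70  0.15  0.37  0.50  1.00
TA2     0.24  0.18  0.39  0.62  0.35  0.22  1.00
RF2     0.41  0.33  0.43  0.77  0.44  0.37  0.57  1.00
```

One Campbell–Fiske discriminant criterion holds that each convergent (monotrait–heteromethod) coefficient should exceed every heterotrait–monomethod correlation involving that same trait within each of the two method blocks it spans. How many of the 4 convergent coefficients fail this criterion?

2

Convergent coefficients and their comparison sets:
Lon (methods 1·2): 0.31 vs {0.47, 0.50, 0.17, 0.35, 0.46, 0.44} → fail.
Asr (methods 1·2): 0.70 vs {0.47, 0.50, 0.14, 0.22, 0.46, 0.37} → pass.
TA (methods 1·2): 0.39 vs {0.17, 0.35, 0.14, 0.22, 0.61, 0.57} → fail.
RF (methods 1·2): 0.77 vs {0.46, 0.44, 0.46, 0.37, 0.61, 0.57} → pass.
2 of 4 fail.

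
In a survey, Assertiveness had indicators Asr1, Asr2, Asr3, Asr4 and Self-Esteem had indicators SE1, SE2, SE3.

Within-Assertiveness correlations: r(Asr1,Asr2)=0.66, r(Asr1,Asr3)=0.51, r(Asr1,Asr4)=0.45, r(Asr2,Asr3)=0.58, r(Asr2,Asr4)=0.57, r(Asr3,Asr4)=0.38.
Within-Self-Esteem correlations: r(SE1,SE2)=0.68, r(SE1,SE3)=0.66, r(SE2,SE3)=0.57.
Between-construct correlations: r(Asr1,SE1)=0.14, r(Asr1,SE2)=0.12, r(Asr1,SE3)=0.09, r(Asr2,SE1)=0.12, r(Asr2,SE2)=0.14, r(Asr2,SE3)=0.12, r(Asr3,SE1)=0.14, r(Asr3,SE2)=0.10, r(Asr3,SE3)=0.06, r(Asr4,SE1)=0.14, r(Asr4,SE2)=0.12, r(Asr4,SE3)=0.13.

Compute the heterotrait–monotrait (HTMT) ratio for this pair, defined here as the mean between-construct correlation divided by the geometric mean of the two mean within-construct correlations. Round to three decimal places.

Mean heterotrait r = 1.42/12 = 0.1183.
Mean within-Asr = 3.15/6 = 0.5250; mean within-SE = 1.91/3 = 0.6367.
Geometric mean = √(0.5250 × 0.6367) = 0.5782.
HTMT = 0.1183 / 0.5782 = 0.205.

0.205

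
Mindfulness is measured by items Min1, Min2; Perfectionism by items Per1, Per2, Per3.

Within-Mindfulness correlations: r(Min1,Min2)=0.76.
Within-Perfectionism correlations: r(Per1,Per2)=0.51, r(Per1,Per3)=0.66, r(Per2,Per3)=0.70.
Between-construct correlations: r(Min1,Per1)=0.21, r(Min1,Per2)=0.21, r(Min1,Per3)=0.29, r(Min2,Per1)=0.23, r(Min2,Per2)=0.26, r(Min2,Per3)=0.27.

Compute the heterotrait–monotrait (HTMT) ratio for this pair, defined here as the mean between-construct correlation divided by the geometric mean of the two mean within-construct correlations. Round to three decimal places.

0.356

Mean heterotrait r = 1.47/6 = 0.2450.
Mean within-Min = 0.76/1 = 0.7600; mean within-Per = 1.87/3 = 0.6233.
Geometric mean = √(0.7600 × 0.6233) = 0.6883.
HTMT = 0.2450 / 0.6883 = 0.356.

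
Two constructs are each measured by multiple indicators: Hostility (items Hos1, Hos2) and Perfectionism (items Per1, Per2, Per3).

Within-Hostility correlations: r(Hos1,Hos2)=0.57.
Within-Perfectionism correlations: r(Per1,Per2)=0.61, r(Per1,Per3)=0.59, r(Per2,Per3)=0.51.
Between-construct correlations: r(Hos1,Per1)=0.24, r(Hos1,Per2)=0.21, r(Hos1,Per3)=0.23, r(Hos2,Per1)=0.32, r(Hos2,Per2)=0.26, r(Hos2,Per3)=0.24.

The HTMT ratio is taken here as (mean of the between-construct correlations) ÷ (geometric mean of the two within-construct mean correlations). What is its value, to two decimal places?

0.44

Mean between = 1.50/6 = 0.2500.
Mean within-Hos = 0.57/1 = 0.5700; mean within-Per = 1.71/3 = 0.5700.
Geometric mean = √(0.5700 × 0.5700) = 0.5700.
HTMT = 0.2500 / 0.5700 = 0.44.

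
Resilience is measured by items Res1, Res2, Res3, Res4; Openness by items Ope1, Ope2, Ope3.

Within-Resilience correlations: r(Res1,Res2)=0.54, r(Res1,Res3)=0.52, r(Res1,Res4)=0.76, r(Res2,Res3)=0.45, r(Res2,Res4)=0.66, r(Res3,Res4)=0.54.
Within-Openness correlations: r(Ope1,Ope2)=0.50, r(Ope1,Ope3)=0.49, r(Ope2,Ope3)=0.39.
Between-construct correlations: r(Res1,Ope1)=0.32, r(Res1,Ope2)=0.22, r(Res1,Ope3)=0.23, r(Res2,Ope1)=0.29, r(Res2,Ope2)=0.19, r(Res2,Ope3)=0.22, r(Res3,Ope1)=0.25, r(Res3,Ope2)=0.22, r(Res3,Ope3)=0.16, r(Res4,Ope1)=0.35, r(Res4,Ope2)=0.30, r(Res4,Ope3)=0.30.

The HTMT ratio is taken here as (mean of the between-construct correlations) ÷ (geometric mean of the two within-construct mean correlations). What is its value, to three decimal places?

Between-construct mean = 3.05/12 = 0.2542.
Mean within-Res = 3.47/6 = 0.5783; mean within-Ope = 1.38/3 = 0.4600.
Geometric mean = √(0.5783 × 0.4600) = 0.5158.
HTMT = 0.2542 / 0.5158 = 0.493.

0.493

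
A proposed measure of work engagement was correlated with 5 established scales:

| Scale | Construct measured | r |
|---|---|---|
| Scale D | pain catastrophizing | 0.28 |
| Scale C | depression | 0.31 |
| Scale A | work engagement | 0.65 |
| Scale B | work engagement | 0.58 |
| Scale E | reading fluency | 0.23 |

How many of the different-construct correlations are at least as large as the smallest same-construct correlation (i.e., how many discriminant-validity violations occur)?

Convergent (same construct = work engagement): Scale A, Scale B.
Smallest convergent = 0.58. Discriminant values: 0.28, 0.31, 0.23; count ≥ 0.58 → 0.

0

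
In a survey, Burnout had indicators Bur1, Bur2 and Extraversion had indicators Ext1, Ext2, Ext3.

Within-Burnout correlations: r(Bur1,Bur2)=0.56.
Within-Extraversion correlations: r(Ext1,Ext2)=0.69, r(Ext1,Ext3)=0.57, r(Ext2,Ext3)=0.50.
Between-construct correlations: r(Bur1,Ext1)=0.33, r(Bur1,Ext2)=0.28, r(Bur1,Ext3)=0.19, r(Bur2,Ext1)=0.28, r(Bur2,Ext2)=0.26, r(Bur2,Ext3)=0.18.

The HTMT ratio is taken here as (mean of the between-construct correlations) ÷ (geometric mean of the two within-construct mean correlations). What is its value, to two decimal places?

0.44

Mean between = 1.52/6 = 0.2533.
Mean within-Bur = 0.56/1 = 0.5600; mean within-Ext = 1.76/3 = 0.5867.
Geometric mean = √(0.5600 × 0.5867) = 0.5732.
HTMT = 0.2533 / 0.5732 = 0.44.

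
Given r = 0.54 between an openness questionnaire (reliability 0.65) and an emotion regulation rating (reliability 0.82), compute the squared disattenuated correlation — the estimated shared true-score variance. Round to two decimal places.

0.55

Disattenuated r = 0.54 / √(0.65 × 0.82) = 0.54 / 0.7301 = 0.7396.
Shared true-score variance = 0.7396² = 0.5470 ≈ 0.55.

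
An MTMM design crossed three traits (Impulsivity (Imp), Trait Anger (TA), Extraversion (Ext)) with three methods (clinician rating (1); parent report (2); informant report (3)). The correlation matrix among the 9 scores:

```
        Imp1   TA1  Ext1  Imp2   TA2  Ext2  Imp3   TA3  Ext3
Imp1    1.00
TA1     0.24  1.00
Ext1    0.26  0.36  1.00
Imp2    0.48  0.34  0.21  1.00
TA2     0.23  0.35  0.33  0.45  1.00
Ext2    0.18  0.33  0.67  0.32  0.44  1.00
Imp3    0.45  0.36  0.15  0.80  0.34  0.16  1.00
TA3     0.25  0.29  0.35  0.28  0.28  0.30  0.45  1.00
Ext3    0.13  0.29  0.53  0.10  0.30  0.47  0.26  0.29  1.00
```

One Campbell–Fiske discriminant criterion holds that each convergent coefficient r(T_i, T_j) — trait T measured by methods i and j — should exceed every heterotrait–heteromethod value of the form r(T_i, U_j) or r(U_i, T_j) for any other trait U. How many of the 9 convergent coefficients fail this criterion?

Checking each validity diagonal entry against its comparison values:
Imp (methods 1·2): 0.48 vs {0.23, 0.34, 0.18, 0.21} → pass.
Imp (methods 1·3): 0.45 vs {0.25, 0.36, 0.13, 0.15} → pass.
Imp (methods 2·3): 0.80 vs {0.28, 0.34, 0.10, 0.16} → pass.
TA (methods 1·2): 0.35 vs {0.34, 0.23, 0.33, 0.33} → pass.
TA (methods 1·3): 0.29 vs {0.36, 0.25, 0.29, 0.35} → fail.
TA (methods 2·3): 0.28 vs {0.34, 0.28, 0.30, 0.30} → fail.
Ext (methods 1·2): 0.67 vs {0.21, 0.18, 0.33, 0.33} → pass.
Ext (methods 1·3): 0.53 vs {0.15, 0.13, 0.35, 0.29} → pass.
Ext (methods 2·3): 0.47 vs {0.16, 0.10, 0.30, 0.30} → pass.
2 of 9 fail.

2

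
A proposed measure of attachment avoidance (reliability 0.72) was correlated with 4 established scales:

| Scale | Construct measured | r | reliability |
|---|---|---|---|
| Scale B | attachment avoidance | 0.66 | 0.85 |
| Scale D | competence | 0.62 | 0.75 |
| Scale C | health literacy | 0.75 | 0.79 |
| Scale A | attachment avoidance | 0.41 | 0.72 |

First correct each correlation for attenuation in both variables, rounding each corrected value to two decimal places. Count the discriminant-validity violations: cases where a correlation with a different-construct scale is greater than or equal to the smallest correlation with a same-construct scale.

Disattenuated r (r / √(r_scale · r_new)):
  Scale B (conv): 0.66 / √(0.85·0.72) = 0.84
  Scale D (disc): 0.62 / √(0.75·0.72) = 0.84
  Scale C (disc): 0.75 / √(0.79·0.72) = 0.99
  Scale A (conv): 0.41 / √(0.72·0.72) = 0.57
Smallest convergent = 0.57. Discriminant values: 0.84, 0.99; count ≥ 0.57 → 2.

2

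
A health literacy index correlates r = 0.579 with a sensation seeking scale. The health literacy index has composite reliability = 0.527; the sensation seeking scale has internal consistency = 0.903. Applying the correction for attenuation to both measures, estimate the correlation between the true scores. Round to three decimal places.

0.839

r_true = r_obs / √(r_xx · r_yy) = 0.579 / √(0.527 × 0.903) = 0.579 / √0.475881 = 0.579 / 0.6898 ≈ 0.839.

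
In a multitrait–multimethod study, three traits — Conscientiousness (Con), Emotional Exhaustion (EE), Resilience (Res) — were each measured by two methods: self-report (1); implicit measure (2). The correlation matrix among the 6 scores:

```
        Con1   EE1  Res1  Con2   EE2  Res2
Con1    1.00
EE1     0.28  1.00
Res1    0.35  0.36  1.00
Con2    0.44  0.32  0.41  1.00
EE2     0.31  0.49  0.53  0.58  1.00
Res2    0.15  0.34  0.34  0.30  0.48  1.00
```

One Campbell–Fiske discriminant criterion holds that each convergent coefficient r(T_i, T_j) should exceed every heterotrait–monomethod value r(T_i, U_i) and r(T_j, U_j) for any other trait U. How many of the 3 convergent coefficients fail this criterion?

3

Convergent coefficients and their comparison sets:
Con (methods 1·2): 0.44 vs {0.28, 0.58, 0.35, 0.30} → fail.
EE (methods 1·2): 0.49 vs {0.28, 0.58, 0.36, 0.48} → fail.
Res (methods 1·2): 0.34 vs {0.35, 0.30, 0.36, 0.48} → fail.
3 of 3 fail.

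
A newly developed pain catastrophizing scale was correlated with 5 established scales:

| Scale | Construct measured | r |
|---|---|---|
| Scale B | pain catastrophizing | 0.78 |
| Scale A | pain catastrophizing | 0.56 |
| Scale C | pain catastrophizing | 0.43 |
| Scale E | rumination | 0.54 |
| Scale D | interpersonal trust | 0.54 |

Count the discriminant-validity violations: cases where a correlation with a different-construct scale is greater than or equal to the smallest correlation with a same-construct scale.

Convergent (same construct = pain catastrophizing): Scale B, Scale A, Scale C.
Smallest convergent = 0.43. Discriminant values: 0.54, 0.54; count ≥ 0.43 → 2.

2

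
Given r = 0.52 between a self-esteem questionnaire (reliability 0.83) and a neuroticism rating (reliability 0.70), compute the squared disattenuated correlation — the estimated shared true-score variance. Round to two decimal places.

0.47

Disattenuated r = 0.52 / √(0.83 × 0.70) = 0.52 / 0.7622 = 0.6822.
Shared true-score variance = 0.6822² = 0.4654 ≈ 0.47.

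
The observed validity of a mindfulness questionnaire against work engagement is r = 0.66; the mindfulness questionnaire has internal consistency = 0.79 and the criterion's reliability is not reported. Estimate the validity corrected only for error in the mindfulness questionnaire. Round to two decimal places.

0.74

Single correction: r_c = r_obs / √r_xx = 0.66 / √0.79 = 0.66 / 0.8888 ≈ 0.74.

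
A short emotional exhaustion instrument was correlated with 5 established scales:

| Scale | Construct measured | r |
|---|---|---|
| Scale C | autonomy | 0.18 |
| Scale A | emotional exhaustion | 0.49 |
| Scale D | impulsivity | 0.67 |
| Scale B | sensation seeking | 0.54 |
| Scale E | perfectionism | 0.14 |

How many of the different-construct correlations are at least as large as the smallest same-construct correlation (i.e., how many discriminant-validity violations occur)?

2

Convergent (same construct = emotional exhaustion): Scale A.
Smallest convergent = 0.49. Discriminant values: 0.18, 0.67, 0.54, 0.14; count ≥ 0.49 → 2.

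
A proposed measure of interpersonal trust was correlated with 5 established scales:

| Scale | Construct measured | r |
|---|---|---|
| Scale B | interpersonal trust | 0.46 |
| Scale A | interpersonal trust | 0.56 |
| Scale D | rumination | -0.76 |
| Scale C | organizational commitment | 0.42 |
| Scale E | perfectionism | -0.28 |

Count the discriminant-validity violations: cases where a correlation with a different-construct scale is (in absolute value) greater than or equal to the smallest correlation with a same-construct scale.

1

Convergent (same construct = interpersonal trust): Scale B, Scale A.
Smallest convergent = 0.46. Discriminant |r|: 0.76, 0.42, 0.28; count ≥ 0.46 → 1.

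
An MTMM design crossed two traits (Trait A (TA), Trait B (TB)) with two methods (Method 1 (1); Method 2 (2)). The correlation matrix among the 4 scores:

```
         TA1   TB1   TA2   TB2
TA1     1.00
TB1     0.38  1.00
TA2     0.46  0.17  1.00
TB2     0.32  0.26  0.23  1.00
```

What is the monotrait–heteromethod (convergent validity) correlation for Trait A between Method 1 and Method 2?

0.46

Same trait (TA), different methods: r(TA1, TA2) = 0.46.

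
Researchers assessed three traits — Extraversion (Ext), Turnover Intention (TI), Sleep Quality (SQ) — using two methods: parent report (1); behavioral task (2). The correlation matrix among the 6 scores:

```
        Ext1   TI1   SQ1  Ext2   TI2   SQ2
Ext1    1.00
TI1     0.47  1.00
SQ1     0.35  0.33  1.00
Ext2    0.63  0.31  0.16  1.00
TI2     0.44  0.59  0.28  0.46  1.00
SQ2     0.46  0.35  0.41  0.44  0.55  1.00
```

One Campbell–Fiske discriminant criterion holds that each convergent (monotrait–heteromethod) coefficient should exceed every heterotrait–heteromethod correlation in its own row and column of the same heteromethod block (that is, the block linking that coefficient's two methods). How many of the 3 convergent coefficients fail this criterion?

Checking each validity diagonal entry against its comparison values:
Ext (methods 1·2): 0.63 vs {0.44, 0.31, 0.46, 0.16} → pass.
TI (methods 1·2): 0.59 vs {0.31, 0.44, 0.35, 0.28} → pass.
SQ (methods 1·2): 0.41 vs {0.16, 0.46, 0.28, 0.35} → fail.
1 of 3 fail.

1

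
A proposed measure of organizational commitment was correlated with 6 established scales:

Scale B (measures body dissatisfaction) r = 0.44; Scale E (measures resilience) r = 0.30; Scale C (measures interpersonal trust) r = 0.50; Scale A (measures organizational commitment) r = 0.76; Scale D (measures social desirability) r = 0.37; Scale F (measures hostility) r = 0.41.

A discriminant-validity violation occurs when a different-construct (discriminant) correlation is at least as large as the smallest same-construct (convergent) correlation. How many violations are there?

0

Convergent (same construct = organizational commitment): Scale A.
Smallest convergent = 0.76. Discriminant values: 0.44, 0.30, 0.50, 0.37, 0.41; count ≥ 0.76 → 0.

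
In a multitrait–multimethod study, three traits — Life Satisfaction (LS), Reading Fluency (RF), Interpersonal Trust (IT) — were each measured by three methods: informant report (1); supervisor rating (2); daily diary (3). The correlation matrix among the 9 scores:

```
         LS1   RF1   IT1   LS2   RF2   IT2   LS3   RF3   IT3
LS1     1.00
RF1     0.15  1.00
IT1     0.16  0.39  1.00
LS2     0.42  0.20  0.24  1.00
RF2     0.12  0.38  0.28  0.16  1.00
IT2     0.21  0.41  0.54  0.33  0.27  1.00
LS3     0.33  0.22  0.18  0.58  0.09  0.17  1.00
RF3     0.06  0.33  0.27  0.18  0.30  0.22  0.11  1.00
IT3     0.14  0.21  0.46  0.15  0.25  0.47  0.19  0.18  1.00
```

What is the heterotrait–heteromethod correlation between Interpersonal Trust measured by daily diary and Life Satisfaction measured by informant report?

Different traits and methods: r(IT3, LS1) = 0.14.

0.14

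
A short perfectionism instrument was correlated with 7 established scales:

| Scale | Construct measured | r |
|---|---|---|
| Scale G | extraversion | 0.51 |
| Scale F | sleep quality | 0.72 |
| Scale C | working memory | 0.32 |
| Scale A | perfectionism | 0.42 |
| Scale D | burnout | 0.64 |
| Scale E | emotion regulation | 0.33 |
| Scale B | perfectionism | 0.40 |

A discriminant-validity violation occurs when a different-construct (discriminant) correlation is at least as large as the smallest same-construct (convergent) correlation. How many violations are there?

Convergent (same construct = perfectionism): Scale A, Scale B.
Smallest convergent = 0.40. Discriminant values: 0.51, 0.72, 0.32, 0.64, 0.33; count ≥ 0.40 → 3.

3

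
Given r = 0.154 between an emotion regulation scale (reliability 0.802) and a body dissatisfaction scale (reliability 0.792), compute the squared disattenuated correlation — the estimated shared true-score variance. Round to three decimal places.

0.037

Disattenuated r = 0.154 / √(0.802 × 0.792) = 0.154 / 0.7970 = 0.1932.
Shared true-score variance = 0.1932² = 0.0373 ≈ 0.037.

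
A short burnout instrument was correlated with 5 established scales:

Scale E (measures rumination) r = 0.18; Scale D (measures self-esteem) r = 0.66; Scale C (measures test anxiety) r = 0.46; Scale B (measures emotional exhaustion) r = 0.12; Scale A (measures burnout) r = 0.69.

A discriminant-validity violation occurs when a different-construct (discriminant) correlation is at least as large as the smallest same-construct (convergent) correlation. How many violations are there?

0

Convergent (same construct = burnout): Scale A.
Smallest convergent = 0.69. Discriminant values: 0.18, 0.66, 0.46, 0.12; count ≥ 0.69 → 0.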